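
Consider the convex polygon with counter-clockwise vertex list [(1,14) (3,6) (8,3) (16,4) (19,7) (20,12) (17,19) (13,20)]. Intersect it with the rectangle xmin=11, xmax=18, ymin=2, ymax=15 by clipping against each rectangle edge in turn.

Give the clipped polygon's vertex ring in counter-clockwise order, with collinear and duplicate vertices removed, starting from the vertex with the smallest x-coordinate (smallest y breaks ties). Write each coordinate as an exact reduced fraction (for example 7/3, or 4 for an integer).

1. After x ≥ 11: [(11,19) (11,27/8) (16,4) (19,7) (20,12) (17,19) (13,20)]
2. After x ≤ 18: [(11,19) (11,27/8) (16,4) (18,6) (18,50/3) (17,19) (13,20)]
3. After y ≥ 2: [(11,19) (11,27/8) (16,4) (18,6) (18,50/3) (17,19) (13,20)]
4. After y ≤ 15: [(11,15) (11,27/8) (16,4) (18,6) (18,15)]
5. Canonical ring: [(11,27/8) (16,4) (18,6) (18,15) (11,15)]

Clipped polygon: [(11,27/8) (16,4) (18,6) (18,15) (11,15)]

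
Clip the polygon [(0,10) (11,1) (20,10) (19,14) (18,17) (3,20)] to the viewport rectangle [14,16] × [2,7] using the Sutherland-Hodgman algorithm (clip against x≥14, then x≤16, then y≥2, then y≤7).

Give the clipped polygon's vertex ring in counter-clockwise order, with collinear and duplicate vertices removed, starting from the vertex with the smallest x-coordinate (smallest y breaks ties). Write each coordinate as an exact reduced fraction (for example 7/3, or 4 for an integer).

Clipped polygon: [(14,4) (16,6) (16,7) (14,7)]

1. After x ≥ 14: [(14,4) (20,10) (19,14) (18,17) (14,89/5)]
2. After x ≤ 16: [(14,4) (16,6) (16,87/5) (14,89/5)]
3. After y ≥ 2: [(14,4) (16,6) (16,87/5) (14,89/5)]
4. After y ≤ 7: [(14,7) (14,4) (16,6) (16,7)]
5. Canonical ring: [(14,4) (16,6) (16,7) (14,7)]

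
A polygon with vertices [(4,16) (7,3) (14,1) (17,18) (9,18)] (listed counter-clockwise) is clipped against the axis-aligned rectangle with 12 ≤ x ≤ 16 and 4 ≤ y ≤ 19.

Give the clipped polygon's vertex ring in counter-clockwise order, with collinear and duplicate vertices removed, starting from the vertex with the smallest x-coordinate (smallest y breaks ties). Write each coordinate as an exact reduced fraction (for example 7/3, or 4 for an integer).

1. After x ≥ 12: [(12,11/7) (14,1) (17,18) (12,18)]
2. After x ≤ 16: [(12,11/7) (14,1) (16,37/3) (16,18) (12,18)]
3. After y ≥ 4: [(12,4) (247/17,4) (16,37/3) (16,18) (12,18)]
4. After y ≤ 19: [(12,4) (247/17,4) (16,37/3) (16,18) (12,18)]
5. Canonical ring: [(12,4) (247/17,4) (16,37/3) (16,18) (12,18)]

Clipped polygon: [(12,4) (247/17,4) (16,37/3) (16,18) (12,18)]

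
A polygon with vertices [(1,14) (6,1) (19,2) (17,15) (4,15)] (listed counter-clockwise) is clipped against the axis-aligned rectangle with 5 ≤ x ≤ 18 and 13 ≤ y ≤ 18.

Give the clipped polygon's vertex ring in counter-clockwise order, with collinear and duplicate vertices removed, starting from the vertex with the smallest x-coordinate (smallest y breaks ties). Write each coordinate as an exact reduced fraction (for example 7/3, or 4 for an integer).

1. After x ≥ 5: [(5,18/5) (6,1) (19,2) (17,15) (5,15)]
2. After x ≤ 18: [(5,18/5) (6,1) (18,25/13) (18,17/2) (17,15) (5,15)]
3. After y ≥ 13: [(5,13) (225/13,13) (17,15) (5,15)]
4. After y ≤ 18: [(5,13) (225/13,13) (17,15) (5,15)]
5. Canonical ring: [(5,13) (225/13,13) (17,15) (5,15)]

Clipped polygon: [(5,13) (225/13,13) (17,15) (5,15)]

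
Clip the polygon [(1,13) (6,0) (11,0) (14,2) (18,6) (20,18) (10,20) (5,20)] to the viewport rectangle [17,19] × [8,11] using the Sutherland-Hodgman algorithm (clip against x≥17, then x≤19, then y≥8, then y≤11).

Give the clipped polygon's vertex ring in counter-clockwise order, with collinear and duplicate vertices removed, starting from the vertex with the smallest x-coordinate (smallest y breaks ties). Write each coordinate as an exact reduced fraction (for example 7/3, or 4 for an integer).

Clipped polygon: [(17,8) (55/3,8) (113/6,11) (17,11)]

1. After x ≥ 17: [(17,5) (18,6) (20,18) (17,93/5)]
2. After x ≤ 19: [(17,5) (18,6) (19,12) (19,91/5) (17,93/5)]
3. After y ≥ 8: [(17,8) (55/3,8) (19,12) (19,91/5) (17,93/5)]
4. After y ≤ 11: [(17,11) (17,8) (55/3,8) (113/6,11)]
5. Canonical ring: [(17,8) (55/3,8) (113/6,11) (17,11)]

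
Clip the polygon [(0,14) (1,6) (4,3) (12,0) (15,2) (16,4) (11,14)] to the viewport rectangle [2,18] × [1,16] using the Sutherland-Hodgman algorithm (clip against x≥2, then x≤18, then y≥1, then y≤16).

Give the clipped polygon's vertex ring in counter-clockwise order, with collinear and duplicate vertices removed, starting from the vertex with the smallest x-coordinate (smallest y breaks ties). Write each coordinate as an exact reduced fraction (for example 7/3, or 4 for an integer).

Clipped polygon: [(2,5) (4,3) (28/3,1) (27/2,1) (15,2) (16,4) (11,14) (2,14)]

1. After x ≥ 2: [(2,14) (2,5) (4,3) (12,0) (15,2) (16,4) (11,14)]
2. After x ≤ 18: [(2,14) (2,5) (4,3) (12,0) (15,2) (16,4) (11,14)]
3. After y ≥ 1: [(2,14) (2,5) (4,3) (28/3,1) (27/2,1) (15,2) (16,4) (11,14)]
4. After y ≤ 16: [(2,14) (2,5) (4,3) (28/3,1) (27/2,1) (15,2) (16,4) (11,14)]
5. Canonical ring: [(2,5) (4,3) (28/3,1) (27/2,1) (15,2) (16,4) (11,14) (2,14)]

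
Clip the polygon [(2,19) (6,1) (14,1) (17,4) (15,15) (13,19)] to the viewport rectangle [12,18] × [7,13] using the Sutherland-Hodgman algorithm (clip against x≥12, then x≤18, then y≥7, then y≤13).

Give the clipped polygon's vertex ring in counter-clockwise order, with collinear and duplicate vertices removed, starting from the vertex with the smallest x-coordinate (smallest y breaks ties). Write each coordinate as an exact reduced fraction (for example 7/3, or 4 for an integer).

Clipped polygon: [(12,7) (181/11,7) (169/11,13) (12,13)]

1. After x ≥ 12: [(12,19) (12,1) (14,1) (17,4) (15,15) (13,19)]
2. After x ≤ 18: [(12,19) (12,1) (14,1) (17,4) (15,15) (13,19)]
3. After y ≥ 7: [(12,19) (12,7) (181/11,7) (15,15) (13,19)]
4. After y ≤ 13: [(12,13) (12,7) (181/11,7) (169/11,13)]
5. Canonical ring: [(12,7) (181/11,7) (169/11,13) (12,13)]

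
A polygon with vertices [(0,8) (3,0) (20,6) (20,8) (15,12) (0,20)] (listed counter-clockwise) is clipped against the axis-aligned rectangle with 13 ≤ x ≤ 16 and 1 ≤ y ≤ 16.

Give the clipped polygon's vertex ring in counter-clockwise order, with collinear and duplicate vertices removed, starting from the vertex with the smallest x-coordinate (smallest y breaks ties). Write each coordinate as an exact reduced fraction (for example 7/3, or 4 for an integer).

1. After x ≥ 13: [(13,60/17) (20,6) (20,8) (15,12) (13,196/15)]
2. After x ≤ 16: [(13,60/17) (16,78/17) (16,56/5) (15,12) (13,196/15)]
3. After y ≥ 1: [(13,60/17) (16,78/17) (16,56/5) (15,12) (13,196/15)]
4. After y ≤ 16: [(13,60/17) (16,78/17) (16,56/5) (15,12) (13,196/15)]
5. Canonical ring: [(13,60/17) (16,78/17) (16,56/5) (15,12) (13,196/15)]

Clipped polygon: [(13,60/17) (16,78/17) (16,56/5) (15,12) (13,196/15)]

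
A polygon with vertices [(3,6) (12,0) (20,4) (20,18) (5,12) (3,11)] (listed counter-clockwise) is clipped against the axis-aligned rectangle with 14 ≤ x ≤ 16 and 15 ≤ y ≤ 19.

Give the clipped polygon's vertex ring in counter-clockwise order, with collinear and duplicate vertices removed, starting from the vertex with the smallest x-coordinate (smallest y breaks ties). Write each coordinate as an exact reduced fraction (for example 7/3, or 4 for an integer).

Clipped polygon: [(14,15) (16,15) (16,82/5) (14,78/5)]

1. After x ≥ 14: [(14,1) (20,4) (20,18) (14,78/5)]
2. After x ≤ 16: [(14,1) (16,2) (16,82/5) (14,78/5)]
3. After y ≥ 15: [(14,15) (16,15) (16,82/5) (14,78/5)]
4. After y ≤ 19: [(14,15) (16,15) (16,82/5) (14,78/5)]
5. Canonical ring: [(14,15) (16,15) (16,82/5) (14,78/5)]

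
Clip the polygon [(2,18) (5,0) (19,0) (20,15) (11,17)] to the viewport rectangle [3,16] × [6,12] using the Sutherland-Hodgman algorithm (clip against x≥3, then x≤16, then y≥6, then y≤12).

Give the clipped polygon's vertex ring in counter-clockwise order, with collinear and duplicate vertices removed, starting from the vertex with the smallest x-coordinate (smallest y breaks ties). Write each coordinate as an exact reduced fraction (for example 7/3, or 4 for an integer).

Clipped polygon: [(3,12) (4,6) (16,6) (16,12)]

1. After x ≥ 3: [(3,161/9) (3,12) (5,0) (19,0) (20,15) (11,17)]
2. After x ≤ 16: [(3,161/9) (3,12) (5,0) (16,0) (16,143/9) (11,17)]
3. After y ≥ 6: [(3,161/9) (3,12) (4,6) (16,6) (16,143/9) (11,17)]
4. After y ≤ 12: [(3,12) (3,12) (4,6) (16,6) (16,12)]
5. Canonical ring: [(3,12) (4,6) (16,6) (16,12)]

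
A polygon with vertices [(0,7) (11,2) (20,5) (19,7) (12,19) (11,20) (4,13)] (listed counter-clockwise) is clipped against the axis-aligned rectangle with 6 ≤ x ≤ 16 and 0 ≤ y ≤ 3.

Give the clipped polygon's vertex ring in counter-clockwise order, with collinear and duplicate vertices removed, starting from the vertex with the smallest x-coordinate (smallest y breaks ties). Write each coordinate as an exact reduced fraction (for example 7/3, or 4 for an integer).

1. After x ≥ 6: [(6,47/11) (11,2) (20,5) (19,7) (12,19) (11,20) (6,15)]
2. After x ≤ 16: [(6,47/11) (11,2) (16,11/3) (16,85/7) (12,19) (11,20) (6,15)]
3. After y ≥ 0: [(6,47/11) (11,2) (16,11/3) (16,85/7) (12,19) (11,20) (6,15)]
4. After y ≤ 3: [(44/5,3) (11,2) (14,3)]
5. Canonical ring: [(44/5,3) (11,2) (14,3)]

Clipped polygon: [(44/5,3) (11,2) (14,3)]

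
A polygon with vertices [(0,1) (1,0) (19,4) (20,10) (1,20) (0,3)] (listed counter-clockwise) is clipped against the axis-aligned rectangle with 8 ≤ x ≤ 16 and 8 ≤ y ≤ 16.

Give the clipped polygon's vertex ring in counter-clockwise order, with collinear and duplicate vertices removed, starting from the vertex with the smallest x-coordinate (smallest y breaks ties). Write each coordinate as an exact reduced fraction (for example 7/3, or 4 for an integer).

Clipped polygon: [(8,8) (16,8) (16,230/19) (43/5,16) (8,16)]

1. After x ≥ 8: [(8,14/9) (19,4) (20,10) (8,310/19)]
2. After x ≤ 16: [(8,14/9) (16,10/3) (16,230/19) (8,310/19)]
3. After y ≥ 8: [(8,8) (16,8) (16,230/19) (8,310/19)]
4. After y ≤ 16: [(8,16) (8,8) (16,8) (16,230/19) (43/5,16)]
5. Canonical ring: [(8,8) (16,8) (16,230/19) (43/5,16) (8,16)]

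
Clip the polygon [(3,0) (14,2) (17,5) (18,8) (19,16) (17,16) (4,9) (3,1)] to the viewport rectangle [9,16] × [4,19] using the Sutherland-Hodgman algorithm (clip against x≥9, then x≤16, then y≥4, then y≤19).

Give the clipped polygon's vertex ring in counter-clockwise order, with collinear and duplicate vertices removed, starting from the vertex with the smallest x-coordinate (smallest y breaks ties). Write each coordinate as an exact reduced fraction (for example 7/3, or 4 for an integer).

1. After x ≥ 9: [(9,12/11) (14,2) (17,5) (18,8) (19,16) (17,16) (9,152/13)]
2. After x ≤ 16: [(9,12/11) (14,2) (16,4) (16,201/13) (9,152/13)]
3. After y ≥ 4: [(9,4) (16,4) (16,4) (16,201/13) (9,152/13)]
4. After y ≤ 19: [(9,4) (16,4) (16,4) (16,201/13) (9,152/13)]
5. Canonical ring: [(9,4) (16,4) (16,201/13) (9,152/13)]

Clipped polygon: [(9,4) (16,4) (16,201/13) (9,152/13)]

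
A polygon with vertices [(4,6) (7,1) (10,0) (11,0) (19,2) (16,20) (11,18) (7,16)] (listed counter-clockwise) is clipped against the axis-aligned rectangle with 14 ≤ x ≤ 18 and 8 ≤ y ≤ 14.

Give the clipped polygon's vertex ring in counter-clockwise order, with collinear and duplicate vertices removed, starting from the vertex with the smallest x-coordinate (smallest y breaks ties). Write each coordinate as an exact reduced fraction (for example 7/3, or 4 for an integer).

1. After x ≥ 14: [(14,3/4) (19,2) (16,20) (14,96/5)]
2. After x ≤ 18: [(14,3/4) (18,7/4) (18,8) (16,20) (14,96/5)]
3. After y ≥ 8: [(14,8) (18,8) (18,8) (16,20) (14,96/5)]
4. After y ≤ 14: [(14,14) (14,8) (18,8) (18,8) (17,14)]
5. Canonical ring: [(14,8) (18,8) (17,14) (14,14)]

Clipped polygon: [(14,8) (18,8) (17,14) (14,14)]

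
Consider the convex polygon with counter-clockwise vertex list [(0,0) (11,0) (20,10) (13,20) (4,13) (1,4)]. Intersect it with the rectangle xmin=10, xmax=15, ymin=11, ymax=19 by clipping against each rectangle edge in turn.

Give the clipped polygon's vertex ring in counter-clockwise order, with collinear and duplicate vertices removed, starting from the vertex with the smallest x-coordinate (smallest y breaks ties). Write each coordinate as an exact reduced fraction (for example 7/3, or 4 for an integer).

1. After x ≥ 10: [(10,0) (11,0) (20,10) (13,20) (10,53/3)]
2. After x ≤ 15: [(10,0) (11,0) (15,40/9) (15,120/7) (13,20) (10,53/3)]
3. After y ≥ 11: [(10,11) (15,11) (15,120/7) (13,20) (10,53/3)]
4. After y ≤ 19: [(10,11) (15,11) (15,120/7) (137/10,19) (82/7,19) (10,53/3)]
5. Canonical ring: [(10,11) (15,11) (15,120/7) (137/10,19) (82/7,19) (10,53/3)]

Clipped polygon: [(10,11) (15,11) (15,120/7) (137/10,19) (82/7,19) (10,53/3)]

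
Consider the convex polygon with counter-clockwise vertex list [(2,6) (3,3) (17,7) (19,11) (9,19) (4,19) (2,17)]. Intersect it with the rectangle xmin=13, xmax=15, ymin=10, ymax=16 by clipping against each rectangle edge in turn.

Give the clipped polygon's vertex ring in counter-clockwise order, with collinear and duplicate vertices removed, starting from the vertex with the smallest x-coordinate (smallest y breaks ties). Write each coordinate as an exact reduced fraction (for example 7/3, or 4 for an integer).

1. After x ≥ 13: [(13,41/7) (17,7) (19,11) (13,79/5)]
2. After x ≤ 15: [(13,41/7) (15,45/7) (15,71/5) (13,79/5)]
3. After y ≥ 10: [(13,10) (15,10) (15,71/5) (13,79/5)]
4. After y ≤ 16: [(13,10) (15,10) (15,71/5) (13,79/5)]
5. Canonical ring: [(13,10) (15,10) (15,71/5) (13,79/5)]

Clipped polygon: [(13,10) (15,10) (15,71/5) (13,79/5)]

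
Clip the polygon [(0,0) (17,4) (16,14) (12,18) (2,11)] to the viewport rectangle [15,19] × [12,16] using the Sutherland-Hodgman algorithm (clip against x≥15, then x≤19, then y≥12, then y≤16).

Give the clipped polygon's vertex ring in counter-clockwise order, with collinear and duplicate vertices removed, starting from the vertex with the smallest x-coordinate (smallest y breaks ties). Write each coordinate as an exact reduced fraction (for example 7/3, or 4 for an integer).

Clipped polygon: [(15,12) (81/5,12) (16,14) (15,15)]

1. After x ≥ 15: [(15,60/17) (17,4) (16,14) (15,15)]
2. After x ≤ 19: [(15,60/17) (17,4) (16,14) (15,15)]
3. After y ≥ 12: [(15,12) (81/5,12) (16,14) (15,15)]
4. After y ≤ 16: [(15,12) (81/5,12) (16,14) (15,15)]
5. Canonical ring: [(15,12) (81/5,12) (16,14) (15,15)]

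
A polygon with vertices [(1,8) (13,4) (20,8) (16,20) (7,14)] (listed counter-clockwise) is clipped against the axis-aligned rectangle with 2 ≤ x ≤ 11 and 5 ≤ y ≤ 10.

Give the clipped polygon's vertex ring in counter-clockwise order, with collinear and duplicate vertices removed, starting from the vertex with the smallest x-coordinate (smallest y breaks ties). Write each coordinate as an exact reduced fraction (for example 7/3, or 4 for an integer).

1. After x ≥ 2: [(2,9) (2,23/3) (13,4) (20,8) (16,20) (7,14)]
2. After x ≤ 11: [(2,9) (2,23/3) (11,14/3) (11,50/3) (7,14)]
3. After y ≥ 5: [(2,9) (2,23/3) (10,5) (11,5) (11,50/3) (7,14)]
4. After y ≤ 10: [(3,10) (2,9) (2,23/3) (10,5) (11,5) (11,10)]
5. Canonical ring: [(2,23/3) (10,5) (11,5) (11,10) (3,10) (2,9)]

Clipped polygon: [(2,23/3) (10,5) (11,5) (11,10) (3,10) (2,9)]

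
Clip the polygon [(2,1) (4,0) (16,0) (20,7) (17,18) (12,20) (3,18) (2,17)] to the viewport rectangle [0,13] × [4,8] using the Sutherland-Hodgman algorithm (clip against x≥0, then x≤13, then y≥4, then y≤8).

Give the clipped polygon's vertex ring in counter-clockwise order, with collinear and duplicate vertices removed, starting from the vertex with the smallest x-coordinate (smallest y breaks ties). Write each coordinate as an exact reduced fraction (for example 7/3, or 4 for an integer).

Clipped polygon: [(2,4) (13,4) (13,8) (2,8)]

1. After x ≥ 0: [(2,1) (4,0) (16,0) (20,7) (17,18) (12,20) (3,18) (2,17)]
2. After x ≤ 13: [(2,1) (4,0) (13,0) (13,98/5) (12,20) (3,18) (2,17)]
3. After y ≥ 4: [(2,4) (13,4) (13,98/5) (12,20) (3,18) (2,17)]
4. After y ≤ 8: [(2,8) (2,4) (13,4) (13,8)]
5. Canonical ring: [(2,4) (13,4) (13,8) (2,8)]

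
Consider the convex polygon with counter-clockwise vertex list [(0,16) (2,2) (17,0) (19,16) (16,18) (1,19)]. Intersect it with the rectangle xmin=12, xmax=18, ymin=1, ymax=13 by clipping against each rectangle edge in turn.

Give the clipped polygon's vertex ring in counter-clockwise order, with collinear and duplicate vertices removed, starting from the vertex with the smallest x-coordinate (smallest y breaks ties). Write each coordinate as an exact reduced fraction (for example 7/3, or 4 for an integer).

1. After x ≥ 12: [(12,2/3) (17,0) (19,16) (16,18) (12,274/15)]
2. After x ≤ 18: [(12,2/3) (17,0) (18,8) (18,50/3) (16,18) (12,274/15)]
3. After y ≥ 1: [(12,1) (137/8,1) (18,8) (18,50/3) (16,18) (12,274/15)]
4. After y ≤ 13: [(12,13) (12,1) (137/8,1) (18,8) (18,13)]
5. Canonical ring: [(12,1) (137/8,1) (18,8) (18,13) (12,13)]

Clipped polygon: [(12,1) (137/8,1) (18,8) (18,13) (12,13)]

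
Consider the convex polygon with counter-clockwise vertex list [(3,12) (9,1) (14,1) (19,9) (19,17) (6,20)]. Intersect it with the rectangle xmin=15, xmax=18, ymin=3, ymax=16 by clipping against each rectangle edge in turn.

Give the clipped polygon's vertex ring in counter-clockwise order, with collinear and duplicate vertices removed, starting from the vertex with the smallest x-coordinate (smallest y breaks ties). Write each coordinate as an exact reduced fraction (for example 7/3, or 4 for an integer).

Clipped polygon: [(15,3) (61/4,3) (18,37/5) (18,16) (15,16)]

1. After x ≥ 15: [(15,13/5) (19,9) (19,17) (15,233/13)]
2. After x ≤ 18: [(15,13/5) (18,37/5) (18,224/13) (15,233/13)]
3. After y ≥ 3: [(15,3) (61/4,3) (18,37/5) (18,224/13) (15,233/13)]
4. After y ≤ 16: [(15,16) (15,3) (61/4,3) (18,37/5) (18,16)]
5. Canonical ring: [(15,3) (61/4,3) (18,37/5) (18,16) (15,16)]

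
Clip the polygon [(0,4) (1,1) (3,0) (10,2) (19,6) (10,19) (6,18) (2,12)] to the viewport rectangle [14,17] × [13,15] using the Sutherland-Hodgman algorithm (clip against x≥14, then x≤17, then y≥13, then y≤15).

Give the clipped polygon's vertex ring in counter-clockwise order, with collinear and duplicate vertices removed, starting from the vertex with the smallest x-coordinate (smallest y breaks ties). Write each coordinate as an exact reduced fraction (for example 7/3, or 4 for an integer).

1. After x ≥ 14: [(14,34/9) (19,6) (14,119/9)]
2. After x ≤ 17: [(14,34/9) (17,46/9) (17,80/9) (14,119/9)]
3. After y ≥ 13: [(14,13) (184/13,13) (14,119/9)]
4. After y ≤ 15: [(14,13) (184/13,13) (14,119/9)]
5. Canonical ring: [(14,13) (184/13,13) (14,119/9)]

Clipped polygon: [(14,13) (184/13,13) (14,119/9)]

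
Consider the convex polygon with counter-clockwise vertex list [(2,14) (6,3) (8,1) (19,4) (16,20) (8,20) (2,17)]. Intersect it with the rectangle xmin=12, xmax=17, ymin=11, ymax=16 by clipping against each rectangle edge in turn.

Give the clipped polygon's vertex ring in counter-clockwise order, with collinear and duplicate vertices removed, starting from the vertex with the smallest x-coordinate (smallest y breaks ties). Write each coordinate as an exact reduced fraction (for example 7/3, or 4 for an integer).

1. After x ≥ 12: [(12,23/11) (19,4) (16,20) (12,20)]
2. After x ≤ 17: [(12,23/11) (17,38/11) (17,44/3) (16,20) (12,20)]
3. After y ≥ 11: [(12,11) (17,11) (17,44/3) (16,20) (12,20)]
4. After y ≤ 16: [(12,16) (12,11) (17,11) (17,44/3) (67/4,16)]
5. Canonical ring: [(12,11) (17,11) (17,44/3) (67/4,16) (12,16)]

Clipped polygon: [(12,11) (17,11) (17,44/3) (67/4,16) (12,16)]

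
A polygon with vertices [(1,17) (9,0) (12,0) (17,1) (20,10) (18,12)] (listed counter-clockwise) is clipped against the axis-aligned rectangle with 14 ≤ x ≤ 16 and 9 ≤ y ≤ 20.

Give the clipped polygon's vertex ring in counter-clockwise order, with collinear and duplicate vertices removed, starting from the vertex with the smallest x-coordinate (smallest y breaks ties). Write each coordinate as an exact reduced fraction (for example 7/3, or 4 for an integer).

1. After x ≥ 14: [(14,224/17) (14,2/5) (17,1) (20,10) (18,12)]
2. After x ≤ 16: [(16,214/17) (14,224/17) (14,2/5) (16,4/5)]
3. After y ≥ 9: [(16,9) (16,214/17) (14,224/17) (14,9)]
4. After y ≤ 20: [(16,9) (16,214/17) (14,224/17) (14,9)]
5. Canonical ring: [(14,9) (16,9) (16,214/17) (14,224/17)]

Clipped polygon: [(14,9) (16,9) (16,214/17) (14,224/17)]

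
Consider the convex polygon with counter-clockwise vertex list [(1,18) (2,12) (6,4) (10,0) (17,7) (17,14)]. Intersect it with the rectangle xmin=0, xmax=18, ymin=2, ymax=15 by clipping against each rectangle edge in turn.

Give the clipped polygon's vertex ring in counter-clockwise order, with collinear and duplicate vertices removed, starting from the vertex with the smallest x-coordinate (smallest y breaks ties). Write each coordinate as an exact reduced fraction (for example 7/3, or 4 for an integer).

1. After x ≥ 0: [(1,18) (2,12) (6,4) (10,0) (17,7) (17,14)]
2. After x ≤ 18: [(1,18) (2,12) (6,4) (10,0) (17,7) (17,14)]
3. After y ≥ 2: [(1,18) (2,12) (6,4) (8,2) (12,2) (17,7) (17,14)]
4. After y ≤ 15: [(13,15) (3/2,15) (2,12) (6,4) (8,2) (12,2) (17,7) (17,14)]
5. Canonical ring: [(3/2,15) (2,12) (6,4) (8,2) (12,2) (17,7) (17,14) (13,15)]

Clipped polygon: [(3/2,15) (2,12) (6,4) (8,2) (12,2) (17,7) (17,14) (13,15)]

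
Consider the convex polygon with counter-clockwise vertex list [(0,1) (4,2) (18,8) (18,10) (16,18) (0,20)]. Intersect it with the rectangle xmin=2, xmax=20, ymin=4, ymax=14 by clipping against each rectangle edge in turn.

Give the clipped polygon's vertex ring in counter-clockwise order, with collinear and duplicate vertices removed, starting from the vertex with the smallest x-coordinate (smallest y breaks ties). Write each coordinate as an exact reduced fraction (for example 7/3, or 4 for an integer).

Clipped polygon: [(2,4) (26/3,4) (18,8) (18,10) (17,14) (2,14)]

1. After x ≥ 2: [(2,3/2) (4,2) (18,8) (18,10) (16,18) (2,79/4)]
2. After x ≤ 20: [(2,3/2) (4,2) (18,8) (18,10) (16,18) (2,79/4)]
3. After y ≥ 4: [(2,4) (26/3,4) (18,8) (18,10) (16,18) (2,79/4)]
4. After y ≤ 14: [(2,14) (2,4) (26/3,4) (18,8) (18,10) (17,14)]
5. Canonical ring: [(2,4) (26/3,4) (18,8) (18,10) (17,14) (2,14)]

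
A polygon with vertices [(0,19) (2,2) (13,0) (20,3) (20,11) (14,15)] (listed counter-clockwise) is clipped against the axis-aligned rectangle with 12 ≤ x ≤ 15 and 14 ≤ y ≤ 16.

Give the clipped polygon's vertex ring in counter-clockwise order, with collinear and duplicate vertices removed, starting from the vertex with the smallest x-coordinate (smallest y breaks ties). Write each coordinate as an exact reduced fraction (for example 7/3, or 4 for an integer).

Clipped polygon: [(12,14) (15,14) (15,43/3) (14,15) (12,109/7)]

1. After x ≥ 12: [(12,109/7) (12,2/11) (13,0) (20,3) (20,11) (14,15)]
2. After x ≤ 15: [(12,109/7) (12,2/11) (13,0) (15,6/7) (15,43/3) (14,15)]
3. After y ≥ 14: [(12,109/7) (12,14) (15,14) (15,43/3) (14,15)]
4. After y ≤ 16: [(12,109/7) (12,14) (15,14) (15,43/3) (14,15)]
5. Canonical ring: [(12,14) (15,14) (15,43/3) (14,15) (12,109/7)]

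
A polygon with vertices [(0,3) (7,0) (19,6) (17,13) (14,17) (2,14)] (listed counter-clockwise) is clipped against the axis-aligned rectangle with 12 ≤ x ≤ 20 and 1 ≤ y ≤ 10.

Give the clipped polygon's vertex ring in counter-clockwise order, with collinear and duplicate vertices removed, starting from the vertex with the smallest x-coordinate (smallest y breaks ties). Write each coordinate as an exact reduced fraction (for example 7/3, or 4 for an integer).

1. After x ≥ 12: [(12,5/2) (19,6) (17,13) (14,17) (12,33/2)]
2. After x ≤ 20: [(12,5/2) (19,6) (17,13) (14,17) (12,33/2)]
3. After y ≥ 1: [(12,5/2) (19,6) (17,13) (14,17) (12,33/2)]
4. After y ≤ 10: [(12,10) (12,5/2) (19,6) (125/7,10)]
5. Canonical ring: [(12,5/2) (19,6) (125/7,10) (12,10)]

Clipped polygon: [(12,5/2) (19,6) (125/7,10) (12,10)]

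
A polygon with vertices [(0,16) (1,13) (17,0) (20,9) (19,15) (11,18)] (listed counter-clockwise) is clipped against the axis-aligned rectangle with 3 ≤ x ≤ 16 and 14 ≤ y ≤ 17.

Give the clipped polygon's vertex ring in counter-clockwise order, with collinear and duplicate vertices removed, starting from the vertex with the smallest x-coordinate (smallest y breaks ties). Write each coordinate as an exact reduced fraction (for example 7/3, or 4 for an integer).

Clipped polygon: [(3,14) (16,14) (16,129/8) (41/3,17) (11/2,17) (3,182/11)]

1. After x ≥ 3: [(3,182/11) (3,91/8) (17,0) (20,9) (19,15) (11,18)]
2. After x ≤ 16: [(3,182/11) (3,91/8) (16,13/16) (16,129/8) (11,18)]
3. After y ≥ 14: [(3,182/11) (3,14) (16,14) (16,129/8) (11,18)]
4. After y ≤ 17: [(11/2,17) (3,182/11) (3,14) (16,14) (16,129/8) (41/3,17)]
5. Canonical ring: [(3,14) (16,14) (16,129/8) (41/3,17) (11/2,17) (3,182/11)]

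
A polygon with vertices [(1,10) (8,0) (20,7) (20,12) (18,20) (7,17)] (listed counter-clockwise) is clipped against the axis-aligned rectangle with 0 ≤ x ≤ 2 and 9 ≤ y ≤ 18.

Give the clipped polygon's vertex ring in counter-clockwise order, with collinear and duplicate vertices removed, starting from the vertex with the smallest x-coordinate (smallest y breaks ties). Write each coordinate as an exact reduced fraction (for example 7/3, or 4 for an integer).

1. After x ≥ 0: [(1,10) (8,0) (20,7) (20,12) (18,20) (7,17)]
2. After x ≤ 2: [(2,67/6) (1,10) (2,60/7)]
3. After y ≥ 9: [(2,9) (2,67/6) (1,10) (17/10,9)]
4. After y ≤ 18: [(2,9) (2,67/6) (1,10) (17/10,9)]
5. Canonical ring: [(1,10) (17/10,9) (2,9) (2,67/6)]

Clipped polygon: [(1,10) (17/10,9) (2,9) (2,67/6)]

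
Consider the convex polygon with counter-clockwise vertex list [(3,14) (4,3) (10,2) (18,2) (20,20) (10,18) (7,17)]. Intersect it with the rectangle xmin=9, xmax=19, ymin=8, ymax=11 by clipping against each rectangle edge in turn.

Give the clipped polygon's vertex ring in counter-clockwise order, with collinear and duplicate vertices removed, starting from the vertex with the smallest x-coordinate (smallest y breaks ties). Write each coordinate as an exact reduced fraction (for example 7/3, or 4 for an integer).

1. After x ≥ 9: [(9,13/6) (10,2) (18,2) (20,20) (10,18) (9,53/3)]
2. After x ≤ 19: [(9,13/6) (10,2) (18,2) (19,11) (19,99/5) (10,18) (9,53/3)]
3. After y ≥ 8: [(9,8) (56/3,8) (19,11) (19,99/5) (10,18) (9,53/3)]
4. After y ≤ 11: [(9,11) (9,8) (56/3,8) (19,11) (19,11)]
5. Canonical ring: [(9,8) (56/3,8) (19,11) (9,11)]

Clipped polygon: [(9,8) (56/3,8) (19,11) (9,11)]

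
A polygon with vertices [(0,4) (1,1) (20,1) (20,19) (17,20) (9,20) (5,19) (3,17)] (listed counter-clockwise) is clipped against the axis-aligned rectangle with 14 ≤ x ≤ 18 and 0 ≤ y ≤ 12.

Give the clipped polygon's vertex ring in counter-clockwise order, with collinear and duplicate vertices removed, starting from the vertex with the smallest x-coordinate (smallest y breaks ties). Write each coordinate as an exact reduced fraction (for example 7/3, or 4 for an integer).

Clipped polygon: [(14,1) (18,1) (18,12) (14,12)]

1. After x ≥ 14: [(14,1) (20,1) (20,19) (17,20) (14,20)]
2. After x ≤ 18: [(14,1) (18,1) (18,59/3) (17,20) (14,20)]
3. After y ≥ 0: [(14,1) (18,1) (18,59/3) (17,20) (14,20)]
4. After y ≤ 12: [(14,12) (14,1) (18,1) (18,12)]
5. Canonical ring: [(14,1) (18,1) (18,12) (14,12)]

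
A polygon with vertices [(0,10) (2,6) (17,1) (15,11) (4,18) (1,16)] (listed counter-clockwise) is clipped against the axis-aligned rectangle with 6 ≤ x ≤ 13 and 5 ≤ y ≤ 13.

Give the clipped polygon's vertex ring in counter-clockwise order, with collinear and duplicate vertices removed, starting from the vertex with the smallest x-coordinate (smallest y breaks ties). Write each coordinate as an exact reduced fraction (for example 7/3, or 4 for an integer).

1. After x ≥ 6: [(6,14/3) (17,1) (15,11) (6,184/11)]
2. After x ≤ 13: [(6,14/3) (13,7/3) (13,135/11) (6,184/11)]
3. After y ≥ 5: [(6,5) (13,5) (13,135/11) (6,184/11)]
4. After y ≤ 13: [(6,13) (6,5) (13,5) (13,135/11) (83/7,13)]
5. Canonical ring: [(6,5) (13,5) (13,135/11) (83/7,13) (6,13)]

Clipped polygon: [(6,5) (13,5) (13,135/11) (83/7,13) (6,13)]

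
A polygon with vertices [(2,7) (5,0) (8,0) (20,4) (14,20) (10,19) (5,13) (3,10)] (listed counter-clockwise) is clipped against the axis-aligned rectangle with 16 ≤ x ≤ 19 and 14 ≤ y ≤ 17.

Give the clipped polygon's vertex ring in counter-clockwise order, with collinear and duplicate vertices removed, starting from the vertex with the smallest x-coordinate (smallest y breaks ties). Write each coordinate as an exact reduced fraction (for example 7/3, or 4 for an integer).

1. After x ≥ 16: [(16,8/3) (20,4) (16,44/3)]
2. After x ≤ 19: [(16,8/3) (19,11/3) (19,20/3) (16,44/3)]
3. After y ≥ 14: [(16,14) (65/4,14) (16,44/3)]
4. After y ≤ 17: [(16,14) (65/4,14) (16,44/3)]
5. Canonical ring: [(16,14) (65/4,14) (16,44/3)]

Clipped polygon: [(16,14) (65/4,14) (16,44/3)]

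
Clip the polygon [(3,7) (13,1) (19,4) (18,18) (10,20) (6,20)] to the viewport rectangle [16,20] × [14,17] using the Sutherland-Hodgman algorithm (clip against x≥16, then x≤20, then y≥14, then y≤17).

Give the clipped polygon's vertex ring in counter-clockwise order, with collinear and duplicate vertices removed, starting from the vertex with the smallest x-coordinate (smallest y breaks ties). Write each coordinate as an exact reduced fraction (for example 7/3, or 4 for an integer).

Clipped polygon: [(16,14) (128/7,14) (253/14,17) (16,17)]

1. After x ≥ 16: [(16,5/2) (19,4) (18,18) (16,37/2)]
2. After x ≤ 20: [(16,5/2) (19,4) (18,18) (16,37/2)]
3. After y ≥ 14: [(16,14) (128/7,14) (18,18) (16,37/2)]
4. After y ≤ 17: [(16,17) (16,14) (128/7,14) (253/14,17)]
5. Canonical ring: [(16,14) (128/7,14) (253/14,17) (16,17)]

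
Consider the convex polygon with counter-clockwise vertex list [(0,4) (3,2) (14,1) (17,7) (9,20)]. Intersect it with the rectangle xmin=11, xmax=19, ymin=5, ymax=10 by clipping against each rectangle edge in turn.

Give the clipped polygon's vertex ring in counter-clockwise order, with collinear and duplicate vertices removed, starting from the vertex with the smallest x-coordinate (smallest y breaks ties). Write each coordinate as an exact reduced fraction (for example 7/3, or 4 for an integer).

Clipped polygon: [(11,5) (16,5) (17,7) (197/13,10) (11,10)]

1. After x ≥ 11: [(11,14/11) (14,1) (17,7) (11,67/4)]
2. After x ≤ 19: [(11,14/11) (14,1) (17,7) (11,67/4)]
3. After y ≥ 5: [(11,5) (16,5) (17,7) (11,67/4)]
4. After y ≤ 10: [(11,10) (11,5) (16,5) (17,7) (197/13,10)]
5. Canonical ring: [(11,5) (16,5) (17,7) (197/13,10) (11,10)]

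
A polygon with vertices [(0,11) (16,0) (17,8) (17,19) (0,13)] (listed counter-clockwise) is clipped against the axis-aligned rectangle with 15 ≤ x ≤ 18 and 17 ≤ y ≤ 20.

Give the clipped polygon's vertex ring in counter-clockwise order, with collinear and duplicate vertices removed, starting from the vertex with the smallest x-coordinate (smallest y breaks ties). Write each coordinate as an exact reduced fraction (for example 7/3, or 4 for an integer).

Clipped polygon: [(15,17) (17,17) (17,19) (15,311/17)]

1. After x ≥ 15: [(15,11/16) (16,0) (17,8) (17,19) (15,311/17)]
2. After x ≤ 18: [(15,11/16) (16,0) (17,8) (17,19) (15,311/17)]
3. After y ≥ 17: [(15,17) (17,17) (17,19) (15,311/17)]
4. After y ≤ 20: [(15,17) (17,17) (17,19) (15,311/17)]
5. Canonical ring: [(15,17) (17,17) (17,19) (15,311/17)]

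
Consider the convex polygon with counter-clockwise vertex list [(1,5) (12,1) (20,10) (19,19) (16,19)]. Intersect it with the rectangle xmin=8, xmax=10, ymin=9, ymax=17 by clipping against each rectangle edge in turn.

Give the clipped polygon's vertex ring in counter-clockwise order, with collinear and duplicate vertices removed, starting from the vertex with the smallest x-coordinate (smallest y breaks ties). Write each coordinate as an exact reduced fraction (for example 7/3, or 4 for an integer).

Clipped polygon: [(8,9) (10,9) (10,67/5) (8,173/15)]

1. After x ≥ 8: [(8,173/15) (8,27/11) (12,1) (20,10) (19,19) (16,19)]
2. After x ≤ 10: [(10,67/5) (8,173/15) (8,27/11) (10,19/11)]
3. After y ≥ 9: [(10,9) (10,67/5) (8,173/15) (8,9)]
4. After y ≤ 17: [(10,9) (10,67/5) (8,173/15) (8,9)]
5. Canonical ring: [(8,9) (10,9) (10,67/5) (8,173/15)]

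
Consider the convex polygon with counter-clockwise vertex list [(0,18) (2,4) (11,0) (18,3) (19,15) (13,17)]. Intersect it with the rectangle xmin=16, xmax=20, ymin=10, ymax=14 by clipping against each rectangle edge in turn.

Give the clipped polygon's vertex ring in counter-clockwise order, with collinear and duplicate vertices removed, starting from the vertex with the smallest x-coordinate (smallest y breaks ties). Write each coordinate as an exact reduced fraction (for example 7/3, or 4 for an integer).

Clipped polygon: [(16,10) (223/12,10) (227/12,14) (16,14)]

1. After x ≥ 16: [(16,15/7) (18,3) (19,15) (16,16)]
2. After x ≤ 20: [(16,15/7) (18,3) (19,15) (16,16)]
3. After y ≥ 10: [(16,10) (223/12,10) (19,15) (16,16)]
4. After y ≤ 14: [(16,14) (16,10) (223/12,10) (227/12,14)]
5. Canonical ring: [(16,10) (223/12,10) (227/12,14) (16,14)]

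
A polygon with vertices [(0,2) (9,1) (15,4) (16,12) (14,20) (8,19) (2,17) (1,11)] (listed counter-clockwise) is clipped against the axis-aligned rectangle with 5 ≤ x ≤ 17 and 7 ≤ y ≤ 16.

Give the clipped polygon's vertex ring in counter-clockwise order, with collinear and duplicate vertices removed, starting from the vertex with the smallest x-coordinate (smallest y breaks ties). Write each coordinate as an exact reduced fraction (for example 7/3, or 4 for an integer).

Clipped polygon: [(5,7) (123/8,7) (16,12) (15,16) (5,16)]

1. After x ≥ 5: [(5,13/9) (9,1) (15,4) (16,12) (14,20) (8,19) (5,18)]
2. After x ≤ 17: [(5,13/9) (9,1) (15,4) (16,12) (14,20) (8,19) (5,18)]
3. After y ≥ 7: [(5,7) (123/8,7) (16,12) (14,20) (8,19) (5,18)]
4. After y ≤ 16: [(5,16) (5,7) (123/8,7) (16,12) (15,16)]
5. Canonical ring: [(5,7) (123/8,7) (16,12) (15,16) (5,16)]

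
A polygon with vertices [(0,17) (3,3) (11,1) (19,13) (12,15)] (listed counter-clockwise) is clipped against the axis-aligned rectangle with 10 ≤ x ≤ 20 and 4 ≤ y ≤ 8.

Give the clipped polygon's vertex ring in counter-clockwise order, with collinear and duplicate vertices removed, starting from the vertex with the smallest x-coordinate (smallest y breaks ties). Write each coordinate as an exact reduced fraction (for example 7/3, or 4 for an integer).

1. After x ≥ 10: [(10,46/3) (10,5/4) (11,1) (19,13) (12,15)]
2. After x ≤ 20: [(10,46/3) (10,5/4) (11,1) (19,13) (12,15)]
3. After y ≥ 4: [(10,46/3) (10,4) (13,4) (19,13) (12,15)]
4. After y ≤ 8: [(10,8) (10,4) (13,4) (47/3,8)]
5. Canonical ring: [(10,4) (13,4) (47/3,8) (10,8)]

Clipped polygon: [(10,4) (13,4) (47/3,8) (10,8)]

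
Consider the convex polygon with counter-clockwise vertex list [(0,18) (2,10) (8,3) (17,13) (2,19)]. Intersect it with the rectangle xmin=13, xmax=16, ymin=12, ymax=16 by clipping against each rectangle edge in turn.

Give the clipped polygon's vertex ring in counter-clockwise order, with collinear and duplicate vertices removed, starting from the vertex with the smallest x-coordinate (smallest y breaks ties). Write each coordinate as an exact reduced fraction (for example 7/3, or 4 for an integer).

Clipped polygon: [(13,12) (16,12) (16,67/5) (13,73/5)]

1. After x ≥ 13: [(13,77/9) (17,13) (13,73/5)]
2. After x ≤ 16: [(13,77/9) (16,107/9) (16,67/5) (13,73/5)]
3. After y ≥ 12: [(13,12) (16,12) (16,67/5) (13,73/5)]
4. After y ≤ 16: [(13,12) (16,12) (16,67/5) (13,73/5)]
5. Canonical ring: [(13,12) (16,12) (16,67/5) (13,73/5)]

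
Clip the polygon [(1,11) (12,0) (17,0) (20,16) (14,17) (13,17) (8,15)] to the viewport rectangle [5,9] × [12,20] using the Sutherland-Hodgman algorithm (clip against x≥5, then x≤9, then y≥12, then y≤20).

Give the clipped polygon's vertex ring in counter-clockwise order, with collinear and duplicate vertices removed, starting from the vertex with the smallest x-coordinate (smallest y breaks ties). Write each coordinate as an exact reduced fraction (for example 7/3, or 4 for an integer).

1. After x ≥ 5: [(5,93/7) (5,7) (12,0) (17,0) (20,16) (14,17) (13,17) (8,15)]
2. After x ≤ 9: [(5,93/7) (5,7) (9,3) (9,77/5) (8,15)]
3. After y ≥ 12: [(5,93/7) (5,12) (9,12) (9,77/5) (8,15)]
4. After y ≤ 20: [(5,93/7) (5,12) (9,12) (9,77/5) (8,15)]
5. Canonical ring: [(5,12) (9,12) (9,77/5) (8,15) (5,93/7)]

Clipped polygon: [(5,12) (9,12) (9,77/5) (8,15) (5,93/7)]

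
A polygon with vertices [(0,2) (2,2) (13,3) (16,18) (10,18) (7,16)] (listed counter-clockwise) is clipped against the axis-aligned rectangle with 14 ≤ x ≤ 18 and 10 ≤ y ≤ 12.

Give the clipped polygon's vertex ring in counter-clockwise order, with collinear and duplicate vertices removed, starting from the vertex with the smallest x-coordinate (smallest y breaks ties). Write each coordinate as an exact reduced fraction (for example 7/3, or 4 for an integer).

Clipped polygon: [(14,10) (72/5,10) (74/5,12) (14,12)]

1. After x ≥ 14: [(14,8) (16,18) (14,18)]
2. After x ≤ 18: [(14,8) (16,18) (14,18)]
3. After y ≥ 10: [(14,10) (72/5,10) (16,18) (14,18)]
4. After y ≤ 12: [(14,12) (14,10) (72/5,10) (74/5,12)]
5. Canonical ring: [(14,10) (72/5,10) (74/5,12) (14,12)]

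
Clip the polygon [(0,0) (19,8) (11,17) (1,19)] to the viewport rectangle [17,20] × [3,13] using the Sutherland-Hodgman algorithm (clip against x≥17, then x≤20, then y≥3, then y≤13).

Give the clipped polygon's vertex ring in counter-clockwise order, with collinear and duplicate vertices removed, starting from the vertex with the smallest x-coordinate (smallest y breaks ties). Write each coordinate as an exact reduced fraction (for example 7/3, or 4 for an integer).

Clipped polygon: [(17,136/19) (19,8) (17,41/4)]

1. After x ≥ 17: [(17,136/19) (19,8) (17,41/4)]
2. After x ≤ 20: [(17,136/19) (19,8) (17,41/4)]
3. After y ≥ 3: [(17,136/19) (19,8) (17,41/4)]
4. After y ≤ 13: [(17,136/19) (19,8) (17,41/4)]
5. Canonical ring: [(17,136/19) (19,8) (17,41/4)]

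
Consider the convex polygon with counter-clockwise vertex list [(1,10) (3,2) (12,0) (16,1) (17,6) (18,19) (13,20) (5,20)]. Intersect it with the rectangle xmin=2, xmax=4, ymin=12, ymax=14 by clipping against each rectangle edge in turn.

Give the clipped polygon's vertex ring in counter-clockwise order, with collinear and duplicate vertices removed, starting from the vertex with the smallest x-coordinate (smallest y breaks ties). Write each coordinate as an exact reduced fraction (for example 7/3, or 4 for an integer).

1. After x ≥ 2: [(2,25/2) (2,6) (3,2) (12,0) (16,1) (17,6) (18,19) (13,20) (5,20)]
2. After x ≤ 4: [(4,35/2) (2,25/2) (2,6) (3,2) (4,16/9)]
3. After y ≥ 12: [(4,12) (4,35/2) (2,25/2) (2,12)]
4. After y ≤ 14: [(4,12) (4,14) (13/5,14) (2,25/2) (2,12)]
5. Canonical ring: [(2,12) (4,12) (4,14) (13/5,14) (2,25/2)]

Clipped polygon: [(2,12) (4,12) (4,14) (13/5,14) (2,25/2)]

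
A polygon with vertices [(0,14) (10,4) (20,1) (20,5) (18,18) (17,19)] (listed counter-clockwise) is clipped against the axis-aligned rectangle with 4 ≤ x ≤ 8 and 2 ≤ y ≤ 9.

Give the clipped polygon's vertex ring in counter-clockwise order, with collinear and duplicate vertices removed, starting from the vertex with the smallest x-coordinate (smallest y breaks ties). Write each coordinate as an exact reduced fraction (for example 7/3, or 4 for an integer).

Clipped polygon: [(5,9) (8,6) (8,9)]

1. After x ≥ 4: [(4,258/17) (4,10) (10,4) (20,1) (20,5) (18,18) (17,19)]
2. After x ≤ 8: [(8,278/17) (4,258/17) (4,10) (8,6)]
3. After y ≥ 2: [(8,278/17) (4,258/17) (4,10) (8,6)]
4. After y ≤ 9: [(8,9) (5,9) (8,6)]
5. Canonical ring: [(5,9) (8,6) (8,9)]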